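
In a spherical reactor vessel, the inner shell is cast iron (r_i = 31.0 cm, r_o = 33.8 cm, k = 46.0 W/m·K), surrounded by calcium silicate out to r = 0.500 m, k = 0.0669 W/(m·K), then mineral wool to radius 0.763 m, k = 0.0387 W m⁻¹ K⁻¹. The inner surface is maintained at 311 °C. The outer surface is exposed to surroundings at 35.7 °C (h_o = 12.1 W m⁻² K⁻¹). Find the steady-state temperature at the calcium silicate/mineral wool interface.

T = 189 °C

Series thermal resistances, inner to outer:
  R_cast iron = (1/0.310 − 1/0.338)/(4πk) = 0.2672/(4π·46.0) = 4.623×10^-4 K/W
  R_calcium silicate = (1/0.338 − 1/0.500)/(4πk) = 0.9586/(4π·0.0669) = 1.140 K/W
  R_mineral wool = (1/0.500 − 1/0.763)/(4πk) = 0.6894/(4π·0.0387) = 1.418 K/W
  R_conv,out = 1/(4πr²h) = 1/(4π·0.763²·12.1) = 0.01130 K/W
ΣR = 4.623×10^-4 + 1.140 + 1.418 + 0.01130 = 2.570 K/W
Q = ΔT/ΣR = (311 °C − 35.7 °C)/2.570 = 107.1 W
From the inner boundary to the calcium silicate/mineral wool interface, ΣR_partial = 1.140 K/W.
T_interface = T_in − Q·ΣR_partial = 311 °C − (107.1)(1.140) = 189 °C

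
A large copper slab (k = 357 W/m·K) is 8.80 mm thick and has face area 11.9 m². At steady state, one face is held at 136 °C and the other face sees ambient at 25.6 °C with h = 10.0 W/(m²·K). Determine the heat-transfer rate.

Q = 13.1 kW

Resistance network (inner→outer):
  R_copper = L/(kA) = 0.00880/(357·11.9) = 2.071×10^-6 K/W
  R_conv,out = 1/(hA) = 1/(10.0·11.9) = 0.008403 K/W
ΣR = 2.071×10^-6 + 0.008403 = 0.008405 K/W
Q = ΔT/ΣR = (136 °C − 25.6 °C)/0.008405 = 13100 W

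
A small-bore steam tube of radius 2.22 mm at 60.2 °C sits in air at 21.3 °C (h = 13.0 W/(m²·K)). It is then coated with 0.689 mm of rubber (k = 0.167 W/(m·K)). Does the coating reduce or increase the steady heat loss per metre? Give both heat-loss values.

increases: 7.05 → 8.71 W/m

Critical radius for a cylinder: r_cr = k/h = 0.0128 m = 1.28 cm.
Outer radius after coating: r₂ = 0.00222 + 6.89×10^-4 = 0.002909 m.
Since r₁ < r_cr and r₂ ≤ r_cr, the coating moves toward the maximum at r_cr — heat loss rises.
Bare: R = 1/(2πr₁h) = 5.515 m·K/W; Q = 38.9/5.515 = 7.05 W/m.
Coated: R = R_cond + R_conv = 4.466 m·K/W; Q = 38.9/4.466 = 8.71 W/m.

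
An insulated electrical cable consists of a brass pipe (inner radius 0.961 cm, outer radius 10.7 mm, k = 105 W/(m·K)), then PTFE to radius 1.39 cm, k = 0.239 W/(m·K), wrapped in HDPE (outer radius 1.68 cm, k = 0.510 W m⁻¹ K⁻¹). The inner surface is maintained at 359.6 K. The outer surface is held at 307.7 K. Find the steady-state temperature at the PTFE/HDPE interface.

T = 320.8 K

Series thermal resistances, inner to outer:
  R'_brass = ln(0.0107/0.00961)/(2πk) = 0.1074/(2π·105) = 1.629×10^-4 m·K/W
  R'_PTFE = ln(0.0139/0.0107)/(2πk) = 0.2616/(2π·0.239) = 0.1742 m·K/W
  R'_HDPE = ln(0.0168/0.0139)/(2πk) = 0.1895/(2π·0.510) = 0.05913 m·K/W
ΣR = 1.629×10^-4 + 0.1742 + 0.05913 = 0.2335 m·K/W
Q' = ΔT/ΣR = (359.6 K − 307.7 K)/0.2335 = 222.3 W/m
From the inner boundary to the PTFE/HDPE interface, ΣR_partial = 0.1744 m·K/W.
T_interface = T_in − Q'·ΣR_partial = 359.6 K − (222.3)(0.1744) = 320.8 K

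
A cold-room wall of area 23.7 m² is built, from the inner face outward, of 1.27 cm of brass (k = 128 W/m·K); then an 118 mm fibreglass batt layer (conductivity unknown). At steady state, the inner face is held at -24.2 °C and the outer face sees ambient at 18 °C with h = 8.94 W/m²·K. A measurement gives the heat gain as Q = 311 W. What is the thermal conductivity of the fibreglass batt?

ΣR = ΔT/Q = |-24.2 − 18|/311 = 0.1357 K/W
Known resistances:
  R_brass = L/(kA) = 0.0127/(128·23.7) = 4.186×10^-6 K/W
  R_conv,out = 1/(hA) = 1/(8.94·23.7) = 0.004720 K/W
R_fibreglass batt = ΣR − ΣR_known = 0.1357 − 0.004724 = 0.1310 K/W
L/(kA) = 0.1310 ⇒ k = 0.118/(0.1310·23.7) = 0.0380 W/m·K

k = 0.0380 W/m·K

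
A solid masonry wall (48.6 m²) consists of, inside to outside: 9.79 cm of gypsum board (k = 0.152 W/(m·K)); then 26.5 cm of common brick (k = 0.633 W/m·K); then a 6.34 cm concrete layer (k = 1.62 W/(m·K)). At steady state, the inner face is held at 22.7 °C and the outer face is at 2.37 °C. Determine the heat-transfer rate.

Q = 897 W

Treat each layer as a resistance in series:
  R_gypsum board = L/(kA) = 0.0979/(0.152·48.6) = 0.01325 K/W
  R_common brick = L/(kA) = 0.265/(0.633·48.6) = 0.008614 K/W
  R_concrete = L/(kA) = 0.0634/(1.62·48.6) = 8.053×10^-4 K/W
ΣR = 0.01325 + 0.008614 + 8.053×10^-4 = 0.02267 K/W
Q = ΔT/ΣR = (22.7 °C − 2.37 °C)/0.02267 = 897 W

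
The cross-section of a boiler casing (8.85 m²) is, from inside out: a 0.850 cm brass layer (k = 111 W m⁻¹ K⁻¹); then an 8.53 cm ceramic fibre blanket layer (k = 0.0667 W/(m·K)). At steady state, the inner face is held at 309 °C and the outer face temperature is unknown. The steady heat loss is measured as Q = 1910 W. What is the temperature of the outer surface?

T_out = 33.0 °C

Series resistances:
  R_brass = L/(kA) = 0.00850/(111·8.85) = 8.653×10^-6 K/W
  R_ceramic fibre blanket = L/(kA) = 0.0853/(0.0667·8.85) = 0.1445 K/W
ΣR = 0.1445 K/W
ΔT = Q·ΣR = 1910 × 0.1445 = 276.0 K
Heat flows outward, so T_out = T_in − ΔT = 309 − 276.0 = 33.0 °C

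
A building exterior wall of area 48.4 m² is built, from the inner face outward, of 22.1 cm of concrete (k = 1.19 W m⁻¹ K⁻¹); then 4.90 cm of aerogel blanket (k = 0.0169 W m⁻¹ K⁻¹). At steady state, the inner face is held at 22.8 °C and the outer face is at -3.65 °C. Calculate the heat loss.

Resistance network (inner→outer):
  R_concrete = L/(kA) = 0.221/(1.19·48.4) = 0.003837 K/W
  R_aerogel blanket = L/(kA) = 0.0490/(0.0169·48.4) = 0.05991 K/W
ΣR = 0.003837 + 0.05991 = 0.06375 K/W
Q = ΔT/ΣR = (22.8 °C − -3.65 °C)/0.06375 = 415 W

Q = 415 W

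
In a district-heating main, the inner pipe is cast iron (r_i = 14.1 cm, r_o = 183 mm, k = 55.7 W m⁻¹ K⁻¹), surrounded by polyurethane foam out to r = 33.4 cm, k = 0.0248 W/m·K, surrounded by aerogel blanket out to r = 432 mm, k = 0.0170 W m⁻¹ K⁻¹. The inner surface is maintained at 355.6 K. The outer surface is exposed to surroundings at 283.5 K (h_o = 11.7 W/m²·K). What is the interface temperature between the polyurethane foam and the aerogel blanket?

T = 311.4 K

Treat each layer as a resistance in series:
  R'_cast iron = ln(0.183/0.141)/(2πk) = 0.2607/(2π·55.7) = 7.450×10^-4 m·K/W
  R'_polyurethane foam = ln(0.334/0.183)/(2πk) = 0.6017/(2π·0.0248) = 3.861 m·K/W
  R'_aerogel blanket = ln(0.432/0.334)/(2πk) = 0.2573/(2π·0.0170) = 2.409 m·K/W
  R'_conv,out = 1/(2πr h) = 1/(2π·0.432·11.7) = 0.03149 m·K/W
ΣR = 7.450×10^-4 + 3.861 + 2.409 + 0.03149 = 6.302 m·K/W
Q' = ΔT/ΣR = (355.6 K − 283.5 K)/6.302 = 11.44 W/m
From the inner boundary to the polyurethane foam/aerogel blanket interface, ΣR_partial = 3.862 m·K/W.
T_interface = T_in − Q'·ΣR_partial = 355.6 K − (11.44)(3.862) = 311.4 K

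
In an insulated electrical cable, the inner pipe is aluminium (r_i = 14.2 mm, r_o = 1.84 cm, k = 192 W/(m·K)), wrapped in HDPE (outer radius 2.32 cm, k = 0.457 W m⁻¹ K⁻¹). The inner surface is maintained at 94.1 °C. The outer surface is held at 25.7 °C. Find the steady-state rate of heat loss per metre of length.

Q' = 845 W/m

Treat each layer as a resistance in series:
  R'_aluminium = ln(0.0184/0.0142)/(2πk) = 0.2591/(2π·192) = 2.148×10^-4 m·K/W
  R'_HDPE = ln(0.0232/0.0184)/(2πk) = 0.2318/(2π·0.457) = 0.08073 m·K/W
ΣR = 2.148×10^-4 + 0.08073 = 0.08094 m·K/W
Q' = ΔT/ΣR = (94.1 °C − 25.7 °C)/0.08094 = 845 W/m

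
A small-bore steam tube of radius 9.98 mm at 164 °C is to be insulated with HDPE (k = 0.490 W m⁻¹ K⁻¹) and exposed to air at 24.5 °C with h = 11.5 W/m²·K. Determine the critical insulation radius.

For a cylinder, r_cr = k_ins/h = 0.490/11.5 = 0.0426 m = 4.26 cm

r_cr = 4.26 cm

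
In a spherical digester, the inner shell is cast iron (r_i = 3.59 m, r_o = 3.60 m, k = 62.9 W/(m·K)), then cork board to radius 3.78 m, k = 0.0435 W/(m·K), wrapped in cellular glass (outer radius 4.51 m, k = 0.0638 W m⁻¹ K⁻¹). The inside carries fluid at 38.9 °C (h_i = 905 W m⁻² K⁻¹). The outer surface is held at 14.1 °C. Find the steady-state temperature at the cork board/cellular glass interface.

Resistance network (inner→outer):
  R_conv,in = 1/(4πr²h) = 1/(4π·3.59²·905) = 6.823×10^-6 K/W
  R_cast iron = (1/3.59 − 1/3.60)/(4πk) = 7.738×10^-4/(4π·62.9) = 9.789×10^-7 K/W
  R_cork board = (1/3.60 − 1/3.78)/(4πk) = 0.01323/(4π·0.0435) = 0.02420 K/W
  R_cellular glass = (1/3.78 − 1/4.51)/(4πk) = 0.04282/(4π·0.0638) = 0.05341 K/W
ΣR = 6.823×10^-6 + 9.789×10^-7 + 0.02420 + 0.05341 = 0.07762 K/W
Q = ΔT/ΣR = (38.9 °C − 14.1 °C)/0.07762 = 319.5 W
From the inner boundary to the cork board/cellular glass interface, ΣR_partial = 0.02421 K/W.
T_interface = T_in − Q·ΣR_partial = 38.9 °C − (319.5)(0.02421) = 31.2 °C

T = 31.2 °C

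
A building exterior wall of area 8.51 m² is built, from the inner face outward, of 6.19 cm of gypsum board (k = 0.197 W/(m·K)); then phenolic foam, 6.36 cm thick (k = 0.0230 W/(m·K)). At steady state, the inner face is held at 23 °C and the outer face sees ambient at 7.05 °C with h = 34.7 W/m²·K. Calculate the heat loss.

Resistance network (inner→outer):
  R_gypsum board = L/(kA) = 0.0619/(0.197·8.51) = 0.03692 K/W
  R_phenolic foam = L/(kA) = 0.0636/(0.0230·8.51) = 0.3249 K/W
  R_conv,out = 1/(hA) = 1/(34.7·8.51) = 0.003386 K/W
ΣR = 0.03692 + 0.3249 + 0.003386 = 0.3652 K/W
Q = ΔT/ΣR = (23 °C − 7.05 °C)/0.3652 = 43.7 W

Q = 43.7 W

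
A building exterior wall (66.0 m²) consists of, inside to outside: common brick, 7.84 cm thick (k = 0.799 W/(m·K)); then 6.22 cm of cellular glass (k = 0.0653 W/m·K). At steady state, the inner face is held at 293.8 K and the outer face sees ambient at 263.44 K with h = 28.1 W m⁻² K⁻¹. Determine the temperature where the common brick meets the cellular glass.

Treat each layer as a resistance in series:
  R_common brick = L/(kA) = 0.0784/(0.799·66.0) = 0.001487 K/W
  R_cellular glass = L/(kA) = 0.0622/(0.0653·66.0) = 0.01443 K/W
  R_conv,out = 1/(hA) = 1/(28.1·66.0) = 5.392×10^-4 K/W
ΣR = 0.001487 + 0.01443 + 5.392×10^-4 = 0.01646 K/W
Q = ΔT/ΣR = (293.8 K − 263.44 K)/0.01646 = 1844 W
From the inner boundary to the common brick/cellular glass interface, ΣR_partial = 0.001487 K/W.
T_interface = T_in − Q·ΣR_partial = 293.8 K − (1844)(0.001487) = 291.1 K

T = 291.1 K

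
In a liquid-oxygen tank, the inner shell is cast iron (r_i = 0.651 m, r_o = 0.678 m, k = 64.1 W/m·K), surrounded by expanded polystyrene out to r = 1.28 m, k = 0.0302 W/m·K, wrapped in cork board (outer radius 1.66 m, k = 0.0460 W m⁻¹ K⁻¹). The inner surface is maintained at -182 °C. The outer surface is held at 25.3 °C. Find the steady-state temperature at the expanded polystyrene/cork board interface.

Series thermal resistances, inner to outer:
  R_cast iron = (1/0.651 − 1/0.678)/(4πk) = 0.06117/(4π·64.1) = 7.594×10^-5 K/W
  R_expanded polystyrene = (1/0.678 − 1/1.28)/(4πk) = 0.6937/(4π·0.0302) = 1.828 K/W
  R_cork board = (1/1.28 − 1/1.66)/(4πk) = 0.1788/(4π·0.0460) = 0.3094 K/W
ΣR = 7.594×10^-5 + 1.828 + 0.3094 = 2.137 K/W
Q = ΔT/ΣR = (-182 °C − 25.3 °C)/2.137 = -97.01 W
From the inner boundary to the expanded polystyrene/cork board interface, ΣR_partial = 1.828 K/W.
T_interface = T_in − Q·ΣR_partial = -182 °C − (-97.01)(1.828) = -4.7 °C

T = -4.7 °C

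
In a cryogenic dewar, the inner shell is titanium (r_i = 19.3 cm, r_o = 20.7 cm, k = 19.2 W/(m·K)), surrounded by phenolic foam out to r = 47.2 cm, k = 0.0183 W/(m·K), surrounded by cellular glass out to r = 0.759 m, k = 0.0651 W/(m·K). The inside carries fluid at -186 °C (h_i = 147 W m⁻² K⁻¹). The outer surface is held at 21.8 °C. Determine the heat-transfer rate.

Treat each layer as a resistance in series:
  R_conv,in = 1/(4πr²h) = 1/(4π·0.193²·147) = 0.01453 K/W
  R_titanium = (1/0.193 − 1/0.207)/(4πk) = 0.3504/(4π·19.2) = 0.001452 K/W
  R_phenolic foam = (1/0.207 − 1/0.472)/(4πk) = 2.712/(4π·0.0183) = 11.79 K/W
  R_cellular glass = (1/0.472 − 1/0.759)/(4πk) = 0.8011/(4π·0.0651) = 0.9793 K/W
ΣR = 0.01453 + 0.001452 + 11.79 + 0.9793 = 12.79 K/W
Q = ΔT/ΣR = (-186 °C − 21.8 °C)/12.79 = -16.2 W
(Negative Q ⇒ heat flows inward; heat gain = 16.2 W.)

Q = 16.2 W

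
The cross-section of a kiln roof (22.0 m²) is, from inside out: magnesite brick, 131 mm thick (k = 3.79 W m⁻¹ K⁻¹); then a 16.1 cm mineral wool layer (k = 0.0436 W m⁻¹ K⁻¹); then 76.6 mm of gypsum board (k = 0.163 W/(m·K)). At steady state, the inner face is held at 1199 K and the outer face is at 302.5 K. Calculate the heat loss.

Q = 4700 W

Series thermal resistances, inner to outer:
  R_magnesite brick = L/(kA) = 0.131/(3.79·22.0) = 0.001571 K/W
  R_mineral wool = L/(kA) = 0.161/(0.0436·22.0) = 0.1678 K/W
  R_gypsum board = L/(kA) = 0.0766/(0.163·22.0) = 0.02136 K/W
ΣR = 0.001571 + 0.1678 + 0.02136 = 0.1907 K/W
Q = ΔT/ΣR = (1199 K − 302.5 K)/0.1907 = 4700 W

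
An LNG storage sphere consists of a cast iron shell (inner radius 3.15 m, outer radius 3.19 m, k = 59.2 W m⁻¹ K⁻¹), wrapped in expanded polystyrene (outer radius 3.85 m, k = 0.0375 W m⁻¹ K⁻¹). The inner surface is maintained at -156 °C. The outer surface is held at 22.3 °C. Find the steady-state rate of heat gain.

Series thermal resistances, inner to outer:
  R_cast iron = (1/3.15 − 1/3.19)/(4πk) = 0.003981/(4π·59.2) = 5.351×10^-6 K/W
  R_expanded polystyrene = (1/3.19 − 1/3.85)/(4πk) = 0.05374/(4π·0.0375) = 0.1140 K/W
ΣR = 5.351×10^-6 + 0.1140 = 0.1140 K/W
Q = ΔT/ΣR = (-156 °C − 22.3 °C)/0.1140 = -1560 W
(Negative Q ⇒ heat flows inward; heat gain = 1560 W.)

Q = 1560 W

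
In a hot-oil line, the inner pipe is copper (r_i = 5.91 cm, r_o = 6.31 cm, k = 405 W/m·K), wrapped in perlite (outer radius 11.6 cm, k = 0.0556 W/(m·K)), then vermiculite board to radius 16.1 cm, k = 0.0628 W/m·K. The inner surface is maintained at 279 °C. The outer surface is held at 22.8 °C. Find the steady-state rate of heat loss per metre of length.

Series thermal resistances, inner to outer:
  R'_copper = ln(0.0631/0.0591)/(2πk) = 0.06549/(2π·405) = 2.574×10^-5 m·K/W
  R'_perlite = ln(0.116/0.0631)/(2πk) = 0.6089/(2π·0.0556) = 1.743 m·K/W
  R'_vermiculite board = ln(0.161/0.116)/(2πk) = 0.3278/(2π·0.0628) = 0.8308 m·K/W
ΣR = 2.574×10^-5 + 1.743 + 0.8308 = 2.574 m·K/W
Q' = ΔT/ΣR = (279 °C − 22.8 °C)/2.574 = 99.5 W/m

Q' = 99.5 W/m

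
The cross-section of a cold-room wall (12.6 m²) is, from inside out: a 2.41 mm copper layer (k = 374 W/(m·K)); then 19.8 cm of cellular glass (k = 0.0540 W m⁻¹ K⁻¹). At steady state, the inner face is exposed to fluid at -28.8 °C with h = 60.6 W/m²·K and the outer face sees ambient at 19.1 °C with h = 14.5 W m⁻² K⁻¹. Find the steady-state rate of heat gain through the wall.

Q = 161 W

Series thermal resistances, inner to outer:
  R_conv,in = 1/(hA) = 1/(60.6·12.6) = 0.001310 K/W
  R_copper = L/(kA) = 0.00241/(374·12.6) = 5.114×10^-7 K/W
  R_cellular glass = L/(kA) = 0.198/(0.0540·12.6) = 0.2910 K/W
  R_conv,out = 1/(hA) = 1/(14.5·12.6) = 0.005473 K/W
ΣR = 0.001310 + 5.114×10^-7 + 0.2910 + 0.005473 = 0.2978 K/W
Q = ΔT/ΣR = (-28.8 °C − 19.1 °C)/0.2978 = -161 W
(Negative Q ⇒ heat flows inward; heat gain = 161 W.)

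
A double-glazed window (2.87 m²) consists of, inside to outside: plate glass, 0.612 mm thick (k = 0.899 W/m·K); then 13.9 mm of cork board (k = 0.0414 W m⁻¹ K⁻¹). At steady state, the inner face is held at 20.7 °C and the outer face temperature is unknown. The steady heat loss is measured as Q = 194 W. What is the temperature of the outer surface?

Series resistances:
  R_plate glass = L/(kA) = 6.12×10^-4/(0.899·2.87) = 2.372×10^-4 K/W
  R_cork board = L/(kA) = 0.0139/(0.0414·2.87) = 0.1170 K/W
ΣR = 0.1172 K/W
ΔT = Q·ΣR = 194 × 0.1172 = 22.74 K
Heat flows outward, so T_out = T_in − ΔT = 20.7 − 22.74 = -2.04 °C

T_out = -2.04 °C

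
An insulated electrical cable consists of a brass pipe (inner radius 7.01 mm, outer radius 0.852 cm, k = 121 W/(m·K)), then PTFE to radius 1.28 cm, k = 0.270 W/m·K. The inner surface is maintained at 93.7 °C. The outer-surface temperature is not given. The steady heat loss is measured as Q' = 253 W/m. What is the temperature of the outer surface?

T_out = 32.9 °C

Series resistances:
  R'_brass = ln(0.00852/0.00701)/(2πk) = 0.1951/(2π·121) = 2.566×10^-4 m·K/W
  R'_PTFE = ln(0.0128/0.00852)/(2πk) = 0.4070/(2π·0.270) = 0.2399 m·K/W
ΣR = 0.2402 m·K/W
ΔT = Q'·ΣR = 253 × 0.2402 = 60.77 K
Heat flows outward, so T_out = T_in − ΔT = 93.7 − 60.77 = 32.9 °C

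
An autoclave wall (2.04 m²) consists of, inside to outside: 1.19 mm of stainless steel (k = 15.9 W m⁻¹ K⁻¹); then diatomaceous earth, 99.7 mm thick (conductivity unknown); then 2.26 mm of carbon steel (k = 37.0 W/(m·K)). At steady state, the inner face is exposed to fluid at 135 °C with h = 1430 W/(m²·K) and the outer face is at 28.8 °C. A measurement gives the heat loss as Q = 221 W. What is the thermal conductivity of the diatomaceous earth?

ΣR = ΔT/Q = |135 − 28.8|/221 = 0.4805 K/W
Known resistances:
  R_conv,in = 1/(hA) = 1/(1430·2.04) = 3.428×10^-4 K/W
  R_stainless steel = L/(kA) = 0.00119/(15.9·2.04) = 3.669×10^-5 K/W
  R_carbon steel = L/(kA) = 0.00226/(37.0·2.04) = 2.994×10^-5 K/W
R_diatomaceous earth = ΣR − ΣR_known = 0.4805 − 4.094×10^-4 = 0.4801 K/W
L/(kA) = 0.4801 ⇒ k = 0.0997/(0.4801·2.04) = 0.102 W/m·K

k = 0.102 W/m·K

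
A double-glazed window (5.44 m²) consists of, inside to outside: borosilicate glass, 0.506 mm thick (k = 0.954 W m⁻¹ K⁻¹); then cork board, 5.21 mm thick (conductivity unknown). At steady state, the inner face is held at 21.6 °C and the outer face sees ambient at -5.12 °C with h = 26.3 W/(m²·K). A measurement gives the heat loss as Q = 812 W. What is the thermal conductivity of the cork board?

ΣR = ΔT/Q = |21.6 − -5.12|/812 = 0.03291 K/W
Known resistances:
  R_borosilicate glass = L/(kA) = 5.06×10^-4/(0.954·5.44) = 9.750×10^-5 K/W
  R_conv,out = 1/(hA) = 1/(26.3·5.44) = 0.006989 K/W
R_cork board = ΣR − ΣR_known = 0.03291 − 0.007087 = 0.02582 K/W
L/(kA) = 0.02582 ⇒ k = 0.00521/(0.02582·5.44) = 0.0371 W/m·K

k = 0.0371 W/m·K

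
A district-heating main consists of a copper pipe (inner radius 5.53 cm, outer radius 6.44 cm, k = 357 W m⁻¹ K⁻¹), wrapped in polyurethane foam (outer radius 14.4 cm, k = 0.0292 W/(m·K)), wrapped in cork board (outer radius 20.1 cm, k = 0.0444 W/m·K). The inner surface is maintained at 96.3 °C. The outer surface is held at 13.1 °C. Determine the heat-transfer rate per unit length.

Resistance network (inner→outer):
  R'_copper = ln(0.0644/0.0553)/(2πk) = 0.1523/(2π·357) = 6.792×10^-5 m·K/W
  R'_polyurethane foam = ln(0.144/0.0644)/(2πk) = 0.8047/(2π·0.0292) = 4.386 m·K/W
  R'_cork board = ln(0.201/0.144)/(2πk) = 0.3335/(2π·0.0444) = 1.195 m·K/W
ΣR = 6.792×10^-5 + 4.386 + 1.195 = 5.581 m·K/W
Q' = ΔT/ΣR = (96.3 °C − 13.1 °C)/5.581 = 14.9 W/m

Q' = 14.9 W/m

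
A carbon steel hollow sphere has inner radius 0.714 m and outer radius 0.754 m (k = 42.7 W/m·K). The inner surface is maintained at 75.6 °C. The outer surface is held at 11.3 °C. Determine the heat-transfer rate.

Q = 4.64×10^5 W

Q = 4πk·ΔT/(1/r₁ − 1/r₂) = 4π × 42.7 × 64.3 / (1/0.714 − 1/0.754) = 4.64×10^5 W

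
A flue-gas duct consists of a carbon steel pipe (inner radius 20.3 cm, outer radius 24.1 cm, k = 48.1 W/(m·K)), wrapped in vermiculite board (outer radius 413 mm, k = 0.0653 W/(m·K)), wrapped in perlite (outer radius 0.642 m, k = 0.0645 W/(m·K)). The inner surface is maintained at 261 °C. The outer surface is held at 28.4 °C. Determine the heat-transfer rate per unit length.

Q' = 96.8 W/m

Treat each layer as a resistance in series:
  R'_carbon steel = ln(0.241/0.203)/(2πk) = 0.1716/(2π·48.1) = 5.678×10^-4 m·K/W
  R'_vermiculite board = ln(0.413/0.241)/(2πk) = 0.5387/(2π·0.0653) = 1.313 m·K/W
  R'_perlite = ln(0.642/0.413)/(2πk) = 0.4411/(2π·0.0645) = 1.089 m·K/W
ΣR = 5.678×10^-4 + 1.313 + 1.089 = 2.403 m·K/W
Q' = ΔT/ΣR = (261 °C − 28.4 °C)/2.403 = 96.8 W/m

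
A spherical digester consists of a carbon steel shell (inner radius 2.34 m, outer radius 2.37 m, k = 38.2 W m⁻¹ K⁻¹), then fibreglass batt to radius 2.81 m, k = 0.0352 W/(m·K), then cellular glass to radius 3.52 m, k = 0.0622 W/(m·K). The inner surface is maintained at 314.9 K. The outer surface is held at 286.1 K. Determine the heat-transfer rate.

Q = 119 W

Series thermal resistances, inner to outer:
  R_carbon steel = (1/2.34 − 1/2.37)/(4πk) = 0.005409/(4π·38.2) = 1.127×10^-5 K/W
  R_fibreglass batt = (1/2.37 − 1/2.81)/(4πk) = 0.06607/(4π·0.0352) = 0.1494 K/W
  R_cellular glass = (1/2.81 − 1/3.52)/(4πk) = 0.07178/(4π·0.0622) = 0.09184 K/W
ΣR = 1.127×10^-5 + 0.1494 + 0.09184 = 0.2413 K/W
Q = ΔT/ΣR = (314.9 K − 286.1 K)/0.2413 = 119 W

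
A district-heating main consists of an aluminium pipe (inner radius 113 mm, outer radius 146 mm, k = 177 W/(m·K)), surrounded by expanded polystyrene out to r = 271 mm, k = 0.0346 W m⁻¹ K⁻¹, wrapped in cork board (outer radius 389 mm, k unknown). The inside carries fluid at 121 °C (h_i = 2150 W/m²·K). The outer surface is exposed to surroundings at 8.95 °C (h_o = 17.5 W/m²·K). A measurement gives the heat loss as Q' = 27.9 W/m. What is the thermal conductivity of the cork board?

ΣR = ΔT/Q' = |121 − 8.95|/27.9 = 4.016 m·K/W
Known resistances:
  R'_conv,in = 1/(2πr h) = 1/(2π·0.113·2150) = 6.551×10^-4 m·K/W
  R'_aluminium = ln(0.146/0.113)/(2πk) = 0.2562/(2π·177) = 2.304×10^-4 m·K/W
  R'_expanded polystyrene = ln(0.271/0.146)/(2πk) = 0.6185/(2π·0.0346) = 2.845 m·K/W
  R'_conv,out = 1/(2πr h) = 1/(2π·0.389·17.5) = 0.02338 m·K/W
R_cork board = ΣR − ΣR_known = 4.016 − 2.869 = 1.147 m·K/W
ln(r₂/r₁)/(2πk) = 1.147 ⇒ k = 0.3615/(2π·1.147) = 0.0502 W/m·K

k = 0.0502 W/m·K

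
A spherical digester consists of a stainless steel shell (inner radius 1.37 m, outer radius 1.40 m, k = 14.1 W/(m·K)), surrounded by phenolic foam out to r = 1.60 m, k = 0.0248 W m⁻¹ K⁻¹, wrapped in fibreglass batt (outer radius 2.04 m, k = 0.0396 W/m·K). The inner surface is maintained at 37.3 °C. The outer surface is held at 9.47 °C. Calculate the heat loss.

Treat each layer as a resistance in series:
  R_stainless steel = (1/1.37 − 1/1.40)/(4πk) = 0.01564/(4π·14.1) = 8.828×10^-5 K/W
  R_phenolic foam = (1/1.40 − 1/1.60)/(4πk) = 0.08929/(4π·0.0248) = 0.2865 K/W
  R_fibreglass batt = (1/1.60 − 1/2.04)/(4πk) = 0.1348/(4π·0.0396) = 0.2709 K/W
ΣR = 8.828×10^-5 + 0.2865 + 0.2709 = 0.5575 K/W
Q = ΔT/ΣR = (37.3 °C − 9.47 °C)/0.5575 = 49.9 W

Q = 49.9 W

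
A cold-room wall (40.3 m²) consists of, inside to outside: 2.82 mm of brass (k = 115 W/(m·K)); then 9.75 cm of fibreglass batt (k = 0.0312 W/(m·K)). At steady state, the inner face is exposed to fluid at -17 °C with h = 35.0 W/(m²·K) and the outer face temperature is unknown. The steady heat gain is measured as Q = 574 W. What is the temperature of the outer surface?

T_out = 27.9 °C

Sum the resistances:
  R_conv,in = 1/(hA) = 1/(35.0·40.3) = 7.090×10^-4 K/W
  R_brass = L/(kA) = 0.00282/(115·40.3) = 6.085×10^-7 K/W
  R_fibreglass batt = L/(kA) = 0.0975/(0.0312·40.3) = 0.07754 K/W
ΣR = 0.07825 K/W
ΔT = Q·ΣR = 574 × 0.07825 = 44.92 K
Heat flows inward, so T_out = T_in + ΔT = -17 + 44.92 = 27.9 °C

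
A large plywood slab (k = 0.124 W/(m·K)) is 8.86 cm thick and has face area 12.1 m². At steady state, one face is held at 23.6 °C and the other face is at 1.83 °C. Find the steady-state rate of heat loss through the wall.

Q = kA·ΔT/L = 0.124 × 12.1 × |23.6 °C − 1.83 °C| / 0.0886 = 369 W

Q = 369 W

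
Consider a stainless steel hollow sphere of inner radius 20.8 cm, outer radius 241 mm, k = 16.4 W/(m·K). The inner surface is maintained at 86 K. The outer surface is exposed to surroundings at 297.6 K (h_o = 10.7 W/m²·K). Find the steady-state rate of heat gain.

Treat each layer as a resistance in series:
  R_stainless steel = (1/0.208 − 1/0.241)/(4πk) = 0.6583/(4π·16.4) = 0.003194 K/W
  R_conv,out = 1/(4πr²h) = 1/(4π·0.241²·10.7) = 0.1280 K/W
ΣR = 0.003194 + 0.1280 = 0.1312 K/W
Q = ΔT/ΣR = (86 K − 297.6 K)/0.1312 = -1610 W
(Negative Q ⇒ heat flows inward; heat gain = 1610 W.)

Q = 1610 W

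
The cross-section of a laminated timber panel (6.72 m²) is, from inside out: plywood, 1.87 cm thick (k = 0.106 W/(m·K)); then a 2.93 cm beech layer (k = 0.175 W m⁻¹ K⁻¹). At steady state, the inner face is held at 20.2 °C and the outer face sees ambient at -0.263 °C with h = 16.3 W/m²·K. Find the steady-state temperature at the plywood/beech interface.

T = 11.3 °C

Treat each layer as a resistance in series:
  R_plywood = L/(kA) = 0.0187/(0.106·6.72) = 0.02625 K/W
  R_beech = L/(kA) = 0.0293/(0.175·6.72) = 0.02491 K/W
  R_conv,out = 1/(hA) = 1/(16.3·6.72) = 0.009129 K/W
ΣR = 0.02625 + 0.02491 + 0.009129 = 0.06029 K/W
Q = ΔT/ΣR = (20.2 °C − -0.263 °C)/0.06029 = 339.4 W
From the inner boundary to the plywood/beech interface, ΣR_partial = 0.02625 K/W.
T_interface = T_in − Q·ΣR_partial = 20.2 °C − (339.4)(0.02625) = 11.3 °C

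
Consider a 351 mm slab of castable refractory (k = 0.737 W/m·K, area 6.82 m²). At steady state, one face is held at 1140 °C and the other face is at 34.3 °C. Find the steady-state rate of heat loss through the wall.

Q = kA·ΔT/L = 0.737 × 6.82 × |1140 °C − 34.3 °C| / 0.351 = 15800 W

Q = 15800 W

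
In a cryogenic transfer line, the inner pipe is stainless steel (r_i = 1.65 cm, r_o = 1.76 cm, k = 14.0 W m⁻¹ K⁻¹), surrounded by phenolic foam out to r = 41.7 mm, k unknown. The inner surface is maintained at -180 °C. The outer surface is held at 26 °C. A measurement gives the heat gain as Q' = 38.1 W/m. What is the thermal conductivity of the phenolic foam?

k = 0.0254 W/m·K

ΣR = ΔT/Q' = |-180 − 26|/38.1 = 5.407 m·K/W
Known resistances:
  R'_stainless steel = ln(0.0176/0.0165)/(2πk) = 0.06454/(2π·14.0) = 7.337×10^-4 m·K/W
R_phenolic foam = ΣR − ΣR_known = 5.407 − 7.337×10^-4 = 5.406 m·K/W
ln(r₂/r₁)/(2πk) = 5.406 ⇒ k = 0.8626/(2π·5.406) = 0.0254 W/m·K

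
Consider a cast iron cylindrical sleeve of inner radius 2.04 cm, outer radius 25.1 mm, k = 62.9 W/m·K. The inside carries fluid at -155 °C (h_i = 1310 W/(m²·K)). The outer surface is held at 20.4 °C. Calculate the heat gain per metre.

Resistance network (inner→outer):
  R'_conv,in = 1/(2πr h) = 1/(2π·0.0204·1310) = 0.005956 m·K/W
  R'_cast iron = ln(0.0251/0.0204)/(2πk) = 0.2073/(2π·62.9) = 5.246×10^-4 m·K/W
ΣR = 0.005956 + 5.246×10^-4 = 0.006481 m·K/W
Q' = ΔT/ΣR = (-155 °C − 20.4 °C)/0.006481 = -27100 W/m
(Negative Q' ⇒ heat flows inward; heat gain = 27100 W/m.)

Q' = 27100 W/m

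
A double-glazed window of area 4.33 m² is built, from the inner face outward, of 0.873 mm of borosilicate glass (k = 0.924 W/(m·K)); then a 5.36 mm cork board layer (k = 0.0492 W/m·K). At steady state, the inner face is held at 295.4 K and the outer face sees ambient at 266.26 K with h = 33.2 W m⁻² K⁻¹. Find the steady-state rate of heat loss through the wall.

Treat each layer as a resistance in series:
  R_borosilicate glass = L/(kA) = 8.73×10^-4/(0.924·4.33) = 2.182×10^-4 K/W
  R_cork board = L/(kA) = 0.00536/(0.0492·4.33) = 0.02516 K/W
  R_conv,out = 1/(hA) = 1/(33.2·4.33) = 0.006956 K/W
ΣR = 2.182×10^-4 + 0.02516 + 0.006956 = 0.03233 K/W
Q = ΔT/ΣR = (295.4 K − 266.26 K)/0.03233 = 901 W

Q = 901 W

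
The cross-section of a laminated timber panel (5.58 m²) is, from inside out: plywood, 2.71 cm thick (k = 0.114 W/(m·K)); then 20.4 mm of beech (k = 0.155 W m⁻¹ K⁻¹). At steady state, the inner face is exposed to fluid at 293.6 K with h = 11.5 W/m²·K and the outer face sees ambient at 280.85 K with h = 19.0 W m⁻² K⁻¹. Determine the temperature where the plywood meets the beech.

T = 285.5 K

Series thermal resistances, inner to outer:
  R_conv,in = 1/(hA) = 1/(11.5·5.58) = 0.01558 K/W
  R_plywood = L/(kA) = 0.0271/(0.114·5.58) = 0.04260 K/W
  R_beech = L/(kA) = 0.0204/(0.155·5.58) = 0.02359 K/W
  R_conv,out = 1/(hA) = 1/(19.0·5.58) = 0.009432 K/W
ΣR = 0.01558 + 0.04260 + 0.02359 + 0.009432 = 0.09120 K/W
Q = ΔT/ΣR = (293.6 K − 280.85 K)/0.09120 = 139.8 W
From the inner boundary to the plywood/beech interface, ΣR_partial = 0.05818 K/W.
T_interface = T_in − Q·ΣR_partial = 293.6 K − (139.8)(0.05818) = 285.5 K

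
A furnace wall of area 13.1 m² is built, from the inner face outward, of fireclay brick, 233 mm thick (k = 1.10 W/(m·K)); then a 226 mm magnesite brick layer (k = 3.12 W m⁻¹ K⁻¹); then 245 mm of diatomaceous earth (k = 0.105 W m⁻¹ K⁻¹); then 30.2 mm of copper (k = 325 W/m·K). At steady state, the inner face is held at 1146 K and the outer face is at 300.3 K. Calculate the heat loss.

Q = 4.23 kW

Treat each layer as a resistance in series:
  R_fireclay brick = L/(kA) = 0.233/(1.10·13.1) = 0.01617 K/W
  R_magnesite brick = L/(kA) = 0.226/(3.12·13.1) = 0.005529 K/W
  R_diatomaceous earth = L/(kA) = 0.245/(0.105·13.1) = 0.1781 K/W
  R_copper = L/(kA) = 0.0302/(325·13.1) = 7.093×10^-6 K/W
ΣR = 0.01617 + 0.005529 + 0.1781 + 7.093×10^-6 = 0.1998 K/W
Q = ΔT/ΣR = (1146 K − 300.3 K)/0.1998 = 4230 W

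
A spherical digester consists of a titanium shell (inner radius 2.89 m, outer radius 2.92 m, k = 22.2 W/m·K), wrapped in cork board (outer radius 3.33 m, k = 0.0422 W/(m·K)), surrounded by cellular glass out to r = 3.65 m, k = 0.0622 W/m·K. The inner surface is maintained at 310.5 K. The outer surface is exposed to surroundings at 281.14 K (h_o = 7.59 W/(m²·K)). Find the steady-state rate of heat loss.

Series thermal resistances, inner to outer:
  R_titanium = (1/2.89 − 1/2.92)/(4πk) = 0.003555/(4π·22.2) = 1.274×10^-5 K/W
  R_cork board = (1/2.92 − 1/3.33)/(4πk) = 0.04217/(4π·0.0422) = 0.07951 K/W
  R_cellular glass = (1/3.33 − 1/3.65)/(4πk) = 0.02633/(4π·0.0622) = 0.03368 K/W
  R_conv,out = 1/(4πr²h) = 1/(4π·3.65²·7.59) = 7.870×10^-4 K/W
ΣR = 1.274×10^-5 + 0.07951 + 0.03368 + 7.870×10^-4 = 0.1140 K/W
Q = ΔT/ΣR = (310.5 K − 281.14 K)/0.1140 = 258 W

Q = 258 W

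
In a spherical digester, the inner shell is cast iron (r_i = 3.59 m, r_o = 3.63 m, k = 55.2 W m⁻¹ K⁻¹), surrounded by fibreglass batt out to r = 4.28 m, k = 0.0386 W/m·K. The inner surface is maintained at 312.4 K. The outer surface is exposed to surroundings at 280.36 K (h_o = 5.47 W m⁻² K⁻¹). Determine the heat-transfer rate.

Q = 368 W

Treat each layer as a resistance in series:
  R_cast iron = (1/3.59 − 1/3.63)/(4πk) = 0.003069/(4π·55.2) = 4.425×10^-6 K/W
  R_fibreglass batt = (1/3.63 − 1/4.28)/(4πk) = 0.04184/(4π·0.0386) = 0.08625 K/W
  R_conv,out = 1/(4πr²h) = 1/(4π·4.28²·5.47) = 7.942×10^-4 K/W
ΣR = 4.425×10^-6 + 0.08625 + 7.942×10^-4 = 0.08705 K/W
Q = ΔT/ΣR = (312.4 K − 280.36 K)/0.08705 = 368 W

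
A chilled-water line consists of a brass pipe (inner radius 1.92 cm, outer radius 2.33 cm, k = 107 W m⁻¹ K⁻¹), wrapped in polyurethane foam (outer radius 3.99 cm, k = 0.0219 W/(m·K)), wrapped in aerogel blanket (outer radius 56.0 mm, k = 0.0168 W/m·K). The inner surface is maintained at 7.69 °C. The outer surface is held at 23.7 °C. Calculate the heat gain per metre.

Q' = 2.25 W/m

Resistance network (inner→outer):
  R'_brass = ln(0.0233/0.0192)/(2πk) = 0.1935/(2π·107) = 2.879×10^-4 m·K/W
  R'_polyurethane foam = ln(0.0399/0.0233)/(2πk) = 0.5379/(2π·0.0219) = 3.909 m·K/W
  R'_aerogel blanket = ln(0.0560/0.0399)/(2πk) = 0.3390/(2π·0.0168) = 3.211 m·K/W
ΣR = 2.879×10^-4 + 3.909 + 3.211 = 7.120 m·K/W
Q' = ΔT/ΣR = (7.69 °C − 23.7 °C)/7.120 = -2.25 W/m
(Negative Q' ⇒ heat flows inward; heat gain = 2.25 W/m.)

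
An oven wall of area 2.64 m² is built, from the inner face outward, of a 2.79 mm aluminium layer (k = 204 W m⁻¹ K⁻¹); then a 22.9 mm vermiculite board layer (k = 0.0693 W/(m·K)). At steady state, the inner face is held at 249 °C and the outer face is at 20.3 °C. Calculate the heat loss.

Treat each layer as a resistance in series:
  R_aluminium = L/(kA) = 0.00279/(204·2.64) = 5.180×10^-6 K/W
  R_vermiculite board = L/(kA) = 0.0229/(0.0693·2.64) = 0.1252 K/W
ΣR = 5.180×10^-6 + 0.1252 = 0.1252 K/W
Q = ΔT/ΣR = (249 °C − 20.3 °C)/0.1252 = 1830 W

Q = 1830 W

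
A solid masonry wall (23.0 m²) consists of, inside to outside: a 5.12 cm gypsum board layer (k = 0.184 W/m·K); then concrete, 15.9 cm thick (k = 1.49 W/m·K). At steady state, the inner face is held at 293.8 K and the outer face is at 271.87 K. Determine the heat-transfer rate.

Resistance network (inner→outer):
  R_gypsum board = L/(kA) = 0.0512/(0.184·23.0) = 0.01210 K/W
  R_concrete = L/(kA) = 0.159/(1.49·23.0) = 0.004640 K/W
ΣR = 0.01210 + 0.004640 = 0.01674 K/W
Q = ΔT/ΣR = (293.8 K − 271.87 K)/0.01674 = 1310 W

Q = 1310 W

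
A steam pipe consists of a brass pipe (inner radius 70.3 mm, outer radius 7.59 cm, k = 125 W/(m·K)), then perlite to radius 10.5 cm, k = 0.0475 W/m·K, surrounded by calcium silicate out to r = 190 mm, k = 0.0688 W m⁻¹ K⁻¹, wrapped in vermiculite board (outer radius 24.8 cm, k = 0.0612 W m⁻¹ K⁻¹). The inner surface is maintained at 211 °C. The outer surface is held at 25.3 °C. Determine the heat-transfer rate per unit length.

Q' = 58.9 W/m

Treat each layer as a resistance in series:
  R'_brass = ln(0.0759/0.0703)/(2πk) = 0.07664/(2π·125) = 9.759×10^-5 m·K/W
  R'_perlite = ln(0.105/0.0759)/(2πk) = 0.3245/(2π·0.0475) = 1.087 m·K/W
  R'_calcium silicate = ln(0.190/0.105)/(2πk) = 0.5931/(2π·0.0688) = 1.372 m·K/W
  R'_vermiculite board = ln(0.248/0.190)/(2πk) = 0.2664/(2π·0.0612) = 0.6928 m·K/W
ΣR = 9.759×10^-5 + 1.087 + 1.372 + 0.6928 = 3.152 m·K/W
Q' = ΔT/ΣR = (211 °C − 25.3 °C)/3.152 = 58.9 W/m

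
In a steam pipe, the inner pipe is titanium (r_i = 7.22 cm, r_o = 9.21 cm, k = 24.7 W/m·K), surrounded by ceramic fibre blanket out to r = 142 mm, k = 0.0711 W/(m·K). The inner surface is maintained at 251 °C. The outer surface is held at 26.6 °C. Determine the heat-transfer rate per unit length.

Treat each layer as a resistance in series:
  R'_titanium = ln(0.0921/0.0722)/(2πk) = 0.2434/(2π·24.7) = 0.001569 m·K/W
  R'_ceramic fibre blanket = ln(0.142/0.0921)/(2πk) = 0.4330/(2π·0.0711) = 0.9691 m·K/W
ΣR = 0.001569 + 0.9691 = 0.9707 m·K/W
Q' = ΔT/ΣR = (251 °C − 26.6 °C)/0.9707 = 231 W/m

Q' = 231 W/m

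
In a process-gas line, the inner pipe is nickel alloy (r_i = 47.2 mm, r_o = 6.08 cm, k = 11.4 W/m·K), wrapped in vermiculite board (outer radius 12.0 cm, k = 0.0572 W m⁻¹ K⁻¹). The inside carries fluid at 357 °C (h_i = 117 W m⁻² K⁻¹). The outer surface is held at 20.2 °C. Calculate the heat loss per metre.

Resistance network (inner→outer):
  R'_conv,in = 1/(2πr h) = 1/(2π·0.0472·117) = 0.02882 m·K/W
  R'_nickel alloy = ln(0.0608/0.0472)/(2πk) = 0.2532/(2π·11.4) = 0.003535 m·K/W
  R'_vermiculite board = ln(0.120/0.0608)/(2πk) = 0.6799/(2π·0.0572) = 1.892 m·K/W
ΣR = 0.02882 + 0.003535 + 1.892 = 1.924 m·K/W
Q' = ΔT/ΣR = (357 °C − 20.2 °C)/1.924 = 175 W/m

Q' = 175 W/m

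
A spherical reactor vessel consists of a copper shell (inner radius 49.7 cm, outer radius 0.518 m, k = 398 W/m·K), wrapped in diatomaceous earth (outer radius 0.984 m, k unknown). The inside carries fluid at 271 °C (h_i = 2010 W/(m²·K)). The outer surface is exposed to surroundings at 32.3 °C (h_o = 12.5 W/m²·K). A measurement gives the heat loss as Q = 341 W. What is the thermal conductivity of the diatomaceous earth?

k = 0.105 W/m·K

ΣR = ΔT/Q = |271 − 32.3|/341 = 0.7000 K/W
Known resistances:
  R_conv,in = 1/(4πr²h) = 1/(4π·0.497²·2010) = 1.603×10^-4 K/W
  R_copper = (1/0.497 − 1/0.518)/(4πk) = 0.08157/(4π·398) = 1.631×10^-5 K/W
  R_conv,out = 1/(4πr²h) = 1/(4π·0.984²·12.5) = 0.006575 K/W
R_diatomaceous earth = ΣR − ΣR_known = 0.7000 − 0.006752 = 0.6932 K/W
(1/r₁−1/r₂)/(4πk) = 0.6932 ⇒ k = 0.9142/(4π·0.6932) = 0.105 W/m·K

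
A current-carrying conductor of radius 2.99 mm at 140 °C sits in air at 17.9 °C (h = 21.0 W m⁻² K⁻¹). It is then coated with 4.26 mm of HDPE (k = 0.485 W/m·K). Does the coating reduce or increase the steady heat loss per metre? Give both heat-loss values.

increases: 48.2 → 91.4 W/m

Critical radius for a cylinder: r_cr = k/h = 0.0231 m = 2.31 cm.
Outer radius after coating: r₂ = 0.00299 + 0.00426 = 0.00725 m.
Since r₁ < r_cr and r₂ ≤ r_cr, the coating moves toward the maximum at r_cr — heat loss rises.
Bare: R = 1/(2πr₁h) = 2.535 m·K/W; Q = 122.1/2.535 = 48.2 W/m.
Coated: R = R_cond + R_conv = 1.336 m·K/W; Q = 122.1/1.336 = 91.4 W/m.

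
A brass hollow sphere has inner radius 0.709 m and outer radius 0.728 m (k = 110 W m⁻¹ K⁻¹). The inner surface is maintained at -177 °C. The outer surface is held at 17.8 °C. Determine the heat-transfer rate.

Q = 4πk·ΔT/(1/r₁ − 1/r₂) = 4π × 110 × 194.8 / (1/0.709 − 1/0.728) = 7.32×10^6 W

Q = 7320 kW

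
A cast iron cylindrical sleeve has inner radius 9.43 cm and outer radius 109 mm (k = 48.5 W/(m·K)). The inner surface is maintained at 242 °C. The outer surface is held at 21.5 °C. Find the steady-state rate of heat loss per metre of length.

Q' = 2πk·ΔT/ln(r₂/r₁) = 2π × 48.5 × 220.5 / ln(0.109/0.0943) = 4.64×10^5 W/m

Q' = 464 kW/m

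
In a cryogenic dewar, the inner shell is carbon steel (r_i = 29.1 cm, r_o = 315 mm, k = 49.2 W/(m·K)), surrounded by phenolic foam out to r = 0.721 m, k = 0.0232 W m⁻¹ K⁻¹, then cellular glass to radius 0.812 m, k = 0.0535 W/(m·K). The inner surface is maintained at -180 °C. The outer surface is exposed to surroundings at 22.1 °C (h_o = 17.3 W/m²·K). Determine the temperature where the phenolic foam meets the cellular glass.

T = 14.5 °C

Series thermal resistances, inner to outer:
  R_carbon steel = (1/0.291 − 1/0.315)/(4πk) = 0.2618/(4π·49.2) = 4.235×10^-4 K/W
  R_phenolic foam = (1/0.315 − 1/0.721)/(4πk) = 1.788/(4π·0.0232) = 6.132 K/W
  R_cellular glass = (1/0.721 − 1/0.812)/(4πk) = 0.1554/(4π·0.0535) = 0.2312 K/W
  R_conv,out = 1/(4πr²h) = 1/(4π·0.812²·17.3) = 0.006976 K/W
ΣR = 4.235×10^-4 + 6.132 + 0.2312 + 0.006976 = 6.371 K/W
Q = ΔT/ΣR = (-180 °C − 22.1 °C)/6.371 = -31.72 W
From the inner boundary to the phenolic foam/cellular glass interface, ΣR_partial = 6.132 K/W.
T_interface = T_in − Q·ΣR_partial = -180 °C − (-31.72)(6.132) = 14.5 °C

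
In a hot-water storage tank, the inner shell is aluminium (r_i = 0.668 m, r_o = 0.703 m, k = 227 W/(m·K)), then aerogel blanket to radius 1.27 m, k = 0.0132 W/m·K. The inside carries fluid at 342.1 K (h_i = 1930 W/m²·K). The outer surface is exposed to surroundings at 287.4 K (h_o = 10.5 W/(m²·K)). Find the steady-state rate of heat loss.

Q = 14.3 W

Treat each layer as a resistance in series:
  R_conv,in = 1/(4πr²h) = 1/(4π·0.668²·1930) = 9.240×10^-5 K/W
  R_aluminium = (1/0.668 − 1/0.703)/(4πk) = 0.07453/(4π·227) = 2.613×10^-5 K/W
  R_aerogel blanket = (1/0.703 − 1/1.27)/(4πk) = 0.6351/(4π·0.0132) = 3.829 K/W
  R_conv,out = 1/(4πr²h) = 1/(4π·1.27²·10.5) = 0.004699 K/W
ΣR = 9.240×10^-5 + 2.613×10^-5 + 3.829 + 0.004699 = 3.834 K/W
Q = ΔT/ΣR = (342.1 K − 287.4 K)/3.834 = 14.3 W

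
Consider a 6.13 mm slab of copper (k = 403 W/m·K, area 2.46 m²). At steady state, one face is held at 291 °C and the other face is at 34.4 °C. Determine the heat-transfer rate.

Q = 4.15×10^7 W

Q = kA·ΔT/L = 403 × 2.46 × |291 °C − 34.4 °C| / 0.00613 = 4.15×10^7 W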